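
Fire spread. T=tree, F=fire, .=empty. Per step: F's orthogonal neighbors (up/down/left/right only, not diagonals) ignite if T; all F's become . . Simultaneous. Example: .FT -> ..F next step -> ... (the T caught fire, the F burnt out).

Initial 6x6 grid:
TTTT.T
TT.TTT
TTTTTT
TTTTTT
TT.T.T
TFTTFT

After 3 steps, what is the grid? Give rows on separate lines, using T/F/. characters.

Step 1: 5 trees catch fire, 2 burn out
  TTTT.T
  TT.TTT
  TTTTTT
  TTTTTT
  TF.T.T
  F.FF.F
Step 2: 4 trees catch fire, 5 burn out
  TTTT.T
  TT.TTT
  TTTTTT
  TFTTTT
  F..F.F
  ......
Step 3: 5 trees catch fire, 4 burn out
  TTTT.T
  TT.TTT
  TFTTTT
  F.FFTF
  ......
  ......

TTTT.T
TT.TTT
TFTTTT
F.FFTF
......
......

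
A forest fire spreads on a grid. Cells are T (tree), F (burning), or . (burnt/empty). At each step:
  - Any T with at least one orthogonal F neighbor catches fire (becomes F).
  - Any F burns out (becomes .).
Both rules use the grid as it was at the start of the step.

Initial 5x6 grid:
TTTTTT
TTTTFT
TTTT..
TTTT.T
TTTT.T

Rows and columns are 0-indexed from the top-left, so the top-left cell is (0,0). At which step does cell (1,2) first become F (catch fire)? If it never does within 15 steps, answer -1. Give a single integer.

Step 1: cell (1,2)='T' (+3 fires, +1 burnt)
Step 2: cell (1,2)='F' (+4 fires, +3 burnt)
  -> target ignites at step 2
Step 3: cell (1,2)='.' (+4 fires, +4 burnt)
Step 4: cell (1,2)='.' (+5 fires, +4 burnt)
Step 5: cell (1,2)='.' (+4 fires, +5 burnt)
Step 6: cell (1,2)='.' (+2 fires, +4 burnt)
Step 7: cell (1,2)='.' (+1 fires, +2 burnt)
Step 8: cell (1,2)='.' (+0 fires, +1 burnt)
  fire out at step 8

2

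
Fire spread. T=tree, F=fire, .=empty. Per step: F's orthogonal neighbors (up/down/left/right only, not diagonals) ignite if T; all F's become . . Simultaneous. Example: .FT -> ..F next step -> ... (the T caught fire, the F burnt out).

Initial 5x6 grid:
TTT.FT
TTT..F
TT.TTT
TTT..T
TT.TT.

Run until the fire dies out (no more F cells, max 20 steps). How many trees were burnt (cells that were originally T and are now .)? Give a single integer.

Step 1: +2 fires, +2 burnt (F count now 2)
Step 2: +2 fires, +2 burnt (F count now 2)
Step 3: +1 fires, +2 burnt (F count now 1)
Step 4: +0 fires, +1 burnt (F count now 0)
Fire out after step 4
Initially T: 20, now '.': 15
Total burnt (originally-T cells now '.'): 5

Answer: 5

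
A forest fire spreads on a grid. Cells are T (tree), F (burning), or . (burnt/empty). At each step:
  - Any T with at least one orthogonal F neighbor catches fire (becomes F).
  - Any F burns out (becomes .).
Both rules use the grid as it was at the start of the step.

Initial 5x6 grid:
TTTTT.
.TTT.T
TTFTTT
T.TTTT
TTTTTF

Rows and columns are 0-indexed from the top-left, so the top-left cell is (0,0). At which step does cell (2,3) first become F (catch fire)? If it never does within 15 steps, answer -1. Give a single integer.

Step 1: cell (2,3)='F' (+6 fires, +2 burnt)
  -> target ignites at step 1
Step 2: cell (2,3)='.' (+10 fires, +6 burnt)
Step 3: cell (2,3)='.' (+5 fires, +10 burnt)
Step 4: cell (2,3)='.' (+3 fires, +5 burnt)
Step 5: cell (2,3)='.' (+0 fires, +3 burnt)
  fire out at step 5

1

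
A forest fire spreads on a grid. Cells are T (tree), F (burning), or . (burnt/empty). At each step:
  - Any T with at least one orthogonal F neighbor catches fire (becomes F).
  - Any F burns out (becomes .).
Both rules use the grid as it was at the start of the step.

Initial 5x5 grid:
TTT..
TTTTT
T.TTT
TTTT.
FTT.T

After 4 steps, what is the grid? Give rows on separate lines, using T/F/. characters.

Step 1: 2 trees catch fire, 1 burn out
  TTT..
  TTTTT
  T.TTT
  FTTT.
  .FT.T
Step 2: 3 trees catch fire, 2 burn out
  TTT..
  TTTTT
  F.TTT
  .FTT.
  ..F.T
Step 3: 2 trees catch fire, 3 burn out
  TTT..
  FTTTT
  ..TTT
  ..FT.
  ....T
Step 4: 4 trees catch fire, 2 burn out
  FTT..
  .FTTT
  ..FTT
  ...F.
  ....T

FTT..
.FTTT
..FTT
...F.
....T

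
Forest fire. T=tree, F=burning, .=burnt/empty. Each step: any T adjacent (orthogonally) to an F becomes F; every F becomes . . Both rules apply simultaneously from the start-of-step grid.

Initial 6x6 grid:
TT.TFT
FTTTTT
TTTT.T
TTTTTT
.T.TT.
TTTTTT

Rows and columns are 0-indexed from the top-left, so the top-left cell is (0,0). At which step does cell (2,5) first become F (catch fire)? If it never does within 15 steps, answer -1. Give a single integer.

Step 1: cell (2,5)='T' (+6 fires, +2 burnt)
Step 2: cell (2,5)='T' (+6 fires, +6 burnt)
Step 3: cell (2,5)='F' (+4 fires, +6 burnt)
  -> target ignites at step 3
Step 4: cell (2,5)='.' (+4 fires, +4 burnt)
Step 5: cell (2,5)='.' (+3 fires, +4 burnt)
Step 6: cell (2,5)='.' (+4 fires, +3 burnt)
Step 7: cell (2,5)='.' (+1 fires, +4 burnt)
Step 8: cell (2,5)='.' (+1 fires, +1 burnt)
Step 9: cell (2,5)='.' (+0 fires, +1 burnt)
  fire out at step 9

3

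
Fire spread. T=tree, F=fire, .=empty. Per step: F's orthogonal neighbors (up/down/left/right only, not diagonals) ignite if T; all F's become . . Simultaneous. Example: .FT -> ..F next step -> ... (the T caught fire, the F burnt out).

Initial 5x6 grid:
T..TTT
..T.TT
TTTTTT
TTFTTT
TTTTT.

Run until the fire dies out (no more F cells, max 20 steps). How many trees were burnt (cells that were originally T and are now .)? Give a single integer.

Step 1: +4 fires, +1 burnt (F count now 4)
Step 2: +7 fires, +4 burnt (F count now 7)
Step 3: +5 fires, +7 burnt (F count now 5)
Step 4: +2 fires, +5 burnt (F count now 2)
Step 5: +2 fires, +2 burnt (F count now 2)
Step 6: +2 fires, +2 burnt (F count now 2)
Step 7: +0 fires, +2 burnt (F count now 0)
Fire out after step 7
Initially T: 23, now '.': 29
Total burnt (originally-T cells now '.'): 22

Answer: 22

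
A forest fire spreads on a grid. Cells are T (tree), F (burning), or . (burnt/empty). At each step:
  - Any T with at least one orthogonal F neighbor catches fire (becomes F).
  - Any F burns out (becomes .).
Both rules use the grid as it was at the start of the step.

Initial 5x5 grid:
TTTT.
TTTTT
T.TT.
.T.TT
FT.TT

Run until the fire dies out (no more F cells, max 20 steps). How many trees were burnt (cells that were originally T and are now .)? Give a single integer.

Step 1: +1 fires, +1 burnt (F count now 1)
Step 2: +1 fires, +1 burnt (F count now 1)
Step 3: +0 fires, +1 burnt (F count now 0)
Fire out after step 3
Initially T: 18, now '.': 9
Total burnt (originally-T cells now '.'): 2

Answer: 2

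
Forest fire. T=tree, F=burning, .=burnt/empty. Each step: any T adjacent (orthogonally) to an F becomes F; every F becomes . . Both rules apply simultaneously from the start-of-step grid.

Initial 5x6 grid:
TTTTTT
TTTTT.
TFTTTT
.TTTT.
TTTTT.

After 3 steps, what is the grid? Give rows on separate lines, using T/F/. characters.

Step 1: 4 trees catch fire, 1 burn out
  TTTTTT
  TFTTT.
  F.FTTT
  .FTTT.
  TTTTT.
Step 2: 6 trees catch fire, 4 burn out
  TFTTTT
  F.FTT.
  ...FTT
  ..FTT.
  TFTTT.
Step 3: 7 trees catch fire, 6 burn out
  F.FTTT
  ...FT.
  ....FT
  ...FT.
  F.FTT.

F.FTTT
...FT.
....FT
...FT.
F.FTT.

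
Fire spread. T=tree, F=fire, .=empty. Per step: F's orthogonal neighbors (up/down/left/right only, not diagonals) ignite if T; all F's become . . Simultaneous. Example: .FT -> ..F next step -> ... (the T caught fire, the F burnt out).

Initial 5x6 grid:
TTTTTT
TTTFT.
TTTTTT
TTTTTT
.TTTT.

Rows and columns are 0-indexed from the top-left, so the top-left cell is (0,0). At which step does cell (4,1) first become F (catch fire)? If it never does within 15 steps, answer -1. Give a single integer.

Step 1: cell (4,1)='T' (+4 fires, +1 burnt)
Step 2: cell (4,1)='T' (+6 fires, +4 burnt)
Step 3: cell (4,1)='T' (+8 fires, +6 burnt)
Step 4: cell (4,1)='T' (+6 fires, +8 burnt)
Step 5: cell (4,1)='F' (+2 fires, +6 burnt)
  -> target ignites at step 5
Step 6: cell (4,1)='.' (+0 fires, +2 burnt)
  fire out at step 6

5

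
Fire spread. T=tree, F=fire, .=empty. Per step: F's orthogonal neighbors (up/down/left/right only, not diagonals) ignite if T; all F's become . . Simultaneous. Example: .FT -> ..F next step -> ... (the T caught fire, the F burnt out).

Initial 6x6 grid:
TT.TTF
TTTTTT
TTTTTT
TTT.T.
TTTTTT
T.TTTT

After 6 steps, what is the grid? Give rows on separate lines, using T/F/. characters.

Step 1: 2 trees catch fire, 1 burn out
  TT.TF.
  TTTTTF
  TTTTTT
  TTT.T.
  TTTTTT
  T.TTTT
Step 2: 3 trees catch fire, 2 burn out
  TT.F..
  TTTTF.
  TTTTTF
  TTT.T.
  TTTTTT
  T.TTTT
Step 3: 2 trees catch fire, 3 burn out
  TT....
  TTTF..
  TTTTF.
  TTT.T.
  TTTTTT
  T.TTTT
Step 4: 3 trees catch fire, 2 burn out
  TT....
  TTF...
  TTTF..
  TTT.F.
  TTTTTT
  T.TTTT
Step 5: 3 trees catch fire, 3 burn out
  TT....
  TF....
  TTF...
  TTT...
  TTTTFT
  T.TTTT
Step 6: 7 trees catch fire, 3 burn out
  TF....
  F.....
  TF....
  TTF...
  TTTF.F
  T.TTFT

TF....
F.....
TF....
TTF...
TTTF.F
T.TTFT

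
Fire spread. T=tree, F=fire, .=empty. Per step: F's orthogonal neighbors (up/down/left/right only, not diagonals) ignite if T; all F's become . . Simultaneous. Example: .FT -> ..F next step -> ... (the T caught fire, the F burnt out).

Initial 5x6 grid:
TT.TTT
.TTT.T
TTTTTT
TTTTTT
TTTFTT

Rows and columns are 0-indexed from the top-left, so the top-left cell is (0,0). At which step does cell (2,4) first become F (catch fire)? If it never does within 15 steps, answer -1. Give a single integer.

Step 1: cell (2,4)='T' (+3 fires, +1 burnt)
Step 2: cell (2,4)='T' (+5 fires, +3 burnt)
Step 3: cell (2,4)='F' (+6 fires, +5 burnt)
  -> target ignites at step 3
Step 4: cell (2,4)='.' (+5 fires, +6 burnt)
Step 5: cell (2,4)='.' (+4 fires, +5 burnt)
Step 6: cell (2,4)='.' (+2 fires, +4 burnt)
Step 7: cell (2,4)='.' (+1 fires, +2 burnt)
Step 8: cell (2,4)='.' (+0 fires, +1 burnt)
  fire out at step 8

3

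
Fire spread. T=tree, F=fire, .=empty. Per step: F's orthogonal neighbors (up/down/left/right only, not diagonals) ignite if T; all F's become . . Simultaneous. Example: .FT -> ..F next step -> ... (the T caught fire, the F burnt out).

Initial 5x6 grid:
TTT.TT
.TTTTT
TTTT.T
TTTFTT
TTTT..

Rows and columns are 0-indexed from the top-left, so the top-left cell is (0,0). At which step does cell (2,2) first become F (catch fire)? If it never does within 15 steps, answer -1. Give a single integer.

Step 1: cell (2,2)='T' (+4 fires, +1 burnt)
Step 2: cell (2,2)='F' (+5 fires, +4 burnt)
  -> target ignites at step 2
Step 3: cell (2,2)='.' (+6 fires, +5 burnt)
Step 4: cell (2,2)='.' (+6 fires, +6 burnt)
Step 5: cell (2,2)='.' (+2 fires, +6 burnt)
Step 6: cell (2,2)='.' (+1 fires, +2 burnt)
Step 7: cell (2,2)='.' (+0 fires, +1 burnt)
  fire out at step 7

2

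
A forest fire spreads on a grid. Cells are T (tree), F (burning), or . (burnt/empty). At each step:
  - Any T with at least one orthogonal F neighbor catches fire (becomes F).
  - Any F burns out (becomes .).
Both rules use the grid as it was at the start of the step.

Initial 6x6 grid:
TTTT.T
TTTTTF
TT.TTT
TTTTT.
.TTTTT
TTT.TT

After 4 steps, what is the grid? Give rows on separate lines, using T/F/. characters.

Step 1: 3 trees catch fire, 1 burn out
  TTTT.F
  TTTTF.
  TT.TTF
  TTTTT.
  .TTTTT
  TTT.TT
Step 2: 2 trees catch fire, 3 burn out
  TTTT..
  TTTF..
  TT.TF.
  TTTTT.
  .TTTTT
  TTT.TT
Step 3: 4 trees catch fire, 2 burn out
  TTTF..
  TTF...
  TT.F..
  TTTTF.
  .TTTTT
  TTT.TT
Step 4: 4 trees catch fire, 4 burn out
  TTF...
  TF....
  TT....
  TTTF..
  .TTTFT
  TTT.TT

TTF...
TF....
TT....
TTTF..
.TTTFT
TTT.TT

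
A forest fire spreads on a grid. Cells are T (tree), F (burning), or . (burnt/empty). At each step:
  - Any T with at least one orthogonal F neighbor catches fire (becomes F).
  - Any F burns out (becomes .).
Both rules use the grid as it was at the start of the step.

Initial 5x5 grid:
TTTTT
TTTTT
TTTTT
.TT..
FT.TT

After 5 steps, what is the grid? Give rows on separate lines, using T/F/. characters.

Step 1: 1 trees catch fire, 1 burn out
  TTTTT
  TTTTT
  TTTTT
  .TT..
  .F.TT
Step 2: 1 trees catch fire, 1 burn out
  TTTTT
  TTTTT
  TTTTT
  .FT..
  ...TT
Step 3: 2 trees catch fire, 1 burn out
  TTTTT
  TTTTT
  TFTTT
  ..F..
  ...TT
Step 4: 3 trees catch fire, 2 burn out
  TTTTT
  TFTTT
  F.FTT
  .....
  ...TT
Step 5: 4 trees catch fire, 3 burn out
  TFTTT
  F.FTT
  ...FT
  .....
  ...TT

TFTTT
F.FTT
...FT
.....
...TT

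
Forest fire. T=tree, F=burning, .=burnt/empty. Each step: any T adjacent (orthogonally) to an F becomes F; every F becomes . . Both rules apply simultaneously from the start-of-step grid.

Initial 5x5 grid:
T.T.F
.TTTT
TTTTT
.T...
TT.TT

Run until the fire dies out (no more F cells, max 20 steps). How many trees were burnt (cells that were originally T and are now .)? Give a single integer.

Step 1: +1 fires, +1 burnt (F count now 1)
Step 2: +2 fires, +1 burnt (F count now 2)
Step 3: +2 fires, +2 burnt (F count now 2)
Step 4: +3 fires, +2 burnt (F count now 3)
Step 5: +1 fires, +3 burnt (F count now 1)
Step 6: +2 fires, +1 burnt (F count now 2)
Step 7: +1 fires, +2 burnt (F count now 1)
Step 8: +1 fires, +1 burnt (F count now 1)
Step 9: +0 fires, +1 burnt (F count now 0)
Fire out after step 9
Initially T: 16, now '.': 22
Total burnt (originally-T cells now '.'): 13

Answer: 13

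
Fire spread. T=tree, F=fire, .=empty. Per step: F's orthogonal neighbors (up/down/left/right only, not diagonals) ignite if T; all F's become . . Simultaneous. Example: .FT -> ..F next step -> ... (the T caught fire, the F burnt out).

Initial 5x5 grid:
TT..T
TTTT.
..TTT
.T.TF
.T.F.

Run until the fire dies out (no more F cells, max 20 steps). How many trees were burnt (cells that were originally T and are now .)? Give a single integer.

Step 1: +2 fires, +2 burnt (F count now 2)
Step 2: +1 fires, +2 burnt (F count now 1)
Step 3: +2 fires, +1 burnt (F count now 2)
Step 4: +1 fires, +2 burnt (F count now 1)
Step 5: +1 fires, +1 burnt (F count now 1)
Step 6: +2 fires, +1 burnt (F count now 2)
Step 7: +1 fires, +2 burnt (F count now 1)
Step 8: +0 fires, +1 burnt (F count now 0)
Fire out after step 8
Initially T: 13, now '.': 22
Total burnt (originally-T cells now '.'): 10

Answer: 10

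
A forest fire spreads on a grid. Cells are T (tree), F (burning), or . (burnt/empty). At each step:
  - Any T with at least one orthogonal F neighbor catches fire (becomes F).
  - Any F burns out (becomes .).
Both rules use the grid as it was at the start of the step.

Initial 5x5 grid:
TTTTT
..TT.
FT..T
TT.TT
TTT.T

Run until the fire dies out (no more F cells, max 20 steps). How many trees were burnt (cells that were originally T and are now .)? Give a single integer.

Step 1: +2 fires, +1 burnt (F count now 2)
Step 2: +2 fires, +2 burnt (F count now 2)
Step 3: +1 fires, +2 burnt (F count now 1)
Step 4: +1 fires, +1 burnt (F count now 1)
Step 5: +0 fires, +1 burnt (F count now 0)
Fire out after step 5
Initially T: 17, now '.': 14
Total burnt (originally-T cells now '.'): 6

Answer: 6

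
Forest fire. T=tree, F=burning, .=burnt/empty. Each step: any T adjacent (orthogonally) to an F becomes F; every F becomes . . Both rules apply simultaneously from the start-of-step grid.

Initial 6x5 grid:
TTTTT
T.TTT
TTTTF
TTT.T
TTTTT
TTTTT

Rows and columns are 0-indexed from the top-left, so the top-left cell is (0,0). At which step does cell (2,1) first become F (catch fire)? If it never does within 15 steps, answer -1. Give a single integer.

Step 1: cell (2,1)='T' (+3 fires, +1 burnt)
Step 2: cell (2,1)='T' (+4 fires, +3 burnt)
Step 3: cell (2,1)='F' (+6 fires, +4 burnt)
  -> target ignites at step 3
Step 4: cell (2,1)='.' (+5 fires, +6 burnt)
Step 5: cell (2,1)='.' (+5 fires, +5 burnt)
Step 6: cell (2,1)='.' (+3 fires, +5 burnt)
Step 7: cell (2,1)='.' (+1 fires, +3 burnt)
Step 8: cell (2,1)='.' (+0 fires, +1 burnt)
  fire out at step 8

3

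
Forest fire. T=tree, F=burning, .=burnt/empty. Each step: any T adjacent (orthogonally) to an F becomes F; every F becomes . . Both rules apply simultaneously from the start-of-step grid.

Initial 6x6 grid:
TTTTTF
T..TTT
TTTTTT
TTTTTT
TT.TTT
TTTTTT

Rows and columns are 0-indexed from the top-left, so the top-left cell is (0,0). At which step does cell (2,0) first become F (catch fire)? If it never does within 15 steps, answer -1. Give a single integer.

Step 1: cell (2,0)='T' (+2 fires, +1 burnt)
Step 2: cell (2,0)='T' (+3 fires, +2 burnt)
Step 3: cell (2,0)='T' (+4 fires, +3 burnt)
Step 4: cell (2,0)='T' (+4 fires, +4 burnt)
Step 5: cell (2,0)='T' (+5 fires, +4 burnt)
Step 6: cell (2,0)='T' (+5 fires, +5 burnt)
Step 7: cell (2,0)='F' (+3 fires, +5 burnt)
  -> target ignites at step 7
Step 8: cell (2,0)='.' (+3 fires, +3 burnt)
Step 9: cell (2,0)='.' (+2 fires, +3 burnt)
Step 10: cell (2,0)='.' (+1 fires, +2 burnt)
Step 11: cell (2,0)='.' (+0 fires, +1 burnt)
  fire out at step 11

7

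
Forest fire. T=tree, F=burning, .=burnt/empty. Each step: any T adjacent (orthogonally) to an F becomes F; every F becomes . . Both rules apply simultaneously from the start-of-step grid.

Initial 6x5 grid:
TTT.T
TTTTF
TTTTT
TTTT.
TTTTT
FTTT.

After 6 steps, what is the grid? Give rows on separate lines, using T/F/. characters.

Step 1: 5 trees catch fire, 2 burn out
  TTT.F
  TTTF.
  TTTTF
  TTTT.
  FTTTT
  .FTT.
Step 2: 5 trees catch fire, 5 burn out
  TTT..
  TTF..
  TTTF.
  FTTT.
  .FTTT
  ..FT.
Step 3: 8 trees catch fire, 5 burn out
  TTF..
  TF...
  FTF..
  .FTF.
  ..FTT
  ...F.
Step 4: 5 trees catch fire, 8 burn out
  TF...
  F....
  .F...
  ..F..
  ...FT
  .....
Step 5: 2 trees catch fire, 5 burn out
  F....
  .....
  .....
  .....
  ....F
  .....
Step 6: 0 trees catch fire, 2 burn out
  .....
  .....
  .....
  .....
  .....
  .....

.....
.....
.....
.....
.....
.....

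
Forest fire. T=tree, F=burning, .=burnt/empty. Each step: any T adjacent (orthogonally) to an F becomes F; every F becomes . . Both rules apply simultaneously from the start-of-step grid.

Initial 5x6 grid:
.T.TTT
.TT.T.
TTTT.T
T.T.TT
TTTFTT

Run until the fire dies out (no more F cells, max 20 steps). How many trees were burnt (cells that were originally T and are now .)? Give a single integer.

Answer: 17

Derivation:
Step 1: +2 fires, +1 burnt (F count now 2)
Step 2: +4 fires, +2 burnt (F count now 4)
Step 3: +3 fires, +4 burnt (F count now 3)
Step 4: +5 fires, +3 burnt (F count now 5)
Step 5: +2 fires, +5 burnt (F count now 2)
Step 6: +1 fires, +2 burnt (F count now 1)
Step 7: +0 fires, +1 burnt (F count now 0)
Fire out after step 7
Initially T: 21, now '.': 26
Total burnt (originally-T cells now '.'): 17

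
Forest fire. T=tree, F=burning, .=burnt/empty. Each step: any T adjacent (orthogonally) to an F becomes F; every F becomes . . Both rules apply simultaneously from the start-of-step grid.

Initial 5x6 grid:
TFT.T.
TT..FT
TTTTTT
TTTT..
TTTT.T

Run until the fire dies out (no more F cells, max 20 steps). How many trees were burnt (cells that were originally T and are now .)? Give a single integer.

Answer: 20

Derivation:
Step 1: +6 fires, +2 burnt (F count now 6)
Step 2: +4 fires, +6 burnt (F count now 4)
Step 3: +4 fires, +4 burnt (F count now 4)
Step 4: +4 fires, +4 burnt (F count now 4)
Step 5: +2 fires, +4 burnt (F count now 2)
Step 6: +0 fires, +2 burnt (F count now 0)
Fire out after step 6
Initially T: 21, now '.': 29
Total burnt (originally-T cells now '.'): 20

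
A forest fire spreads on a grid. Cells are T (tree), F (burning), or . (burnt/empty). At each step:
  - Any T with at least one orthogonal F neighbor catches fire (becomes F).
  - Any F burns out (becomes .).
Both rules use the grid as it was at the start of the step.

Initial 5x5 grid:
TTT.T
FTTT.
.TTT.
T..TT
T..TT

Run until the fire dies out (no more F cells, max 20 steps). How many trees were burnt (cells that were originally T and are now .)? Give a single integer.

Answer: 13

Derivation:
Step 1: +2 fires, +1 burnt (F count now 2)
Step 2: +3 fires, +2 burnt (F count now 3)
Step 3: +3 fires, +3 burnt (F count now 3)
Step 4: +1 fires, +3 burnt (F count now 1)
Step 5: +1 fires, +1 burnt (F count now 1)
Step 6: +2 fires, +1 burnt (F count now 2)
Step 7: +1 fires, +2 burnt (F count now 1)
Step 8: +0 fires, +1 burnt (F count now 0)
Fire out after step 8
Initially T: 16, now '.': 22
Total burnt (originally-T cells now '.'): 13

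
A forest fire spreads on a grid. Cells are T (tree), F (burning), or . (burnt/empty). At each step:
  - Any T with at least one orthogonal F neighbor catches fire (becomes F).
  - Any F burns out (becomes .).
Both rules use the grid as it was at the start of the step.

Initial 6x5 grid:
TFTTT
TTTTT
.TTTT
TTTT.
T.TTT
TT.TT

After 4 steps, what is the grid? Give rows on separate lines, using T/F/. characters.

Step 1: 3 trees catch fire, 1 burn out
  F.FTT
  TFTTT
  .TTTT
  TTTT.
  T.TTT
  TT.TT
Step 2: 4 trees catch fire, 3 burn out
  ...FT
  F.FTT
  .FTTT
  TTTT.
  T.TTT
  TT.TT
Step 3: 4 trees catch fire, 4 burn out
  ....F
  ...FT
  ..FTT
  TFTT.
  T.TTT
  TT.TT
Step 4: 4 trees catch fire, 4 burn out
  .....
  ....F
  ...FT
  F.FT.
  T.TTT
  TT.TT

.....
....F
...FT
F.FT.
T.TTT
TT.TT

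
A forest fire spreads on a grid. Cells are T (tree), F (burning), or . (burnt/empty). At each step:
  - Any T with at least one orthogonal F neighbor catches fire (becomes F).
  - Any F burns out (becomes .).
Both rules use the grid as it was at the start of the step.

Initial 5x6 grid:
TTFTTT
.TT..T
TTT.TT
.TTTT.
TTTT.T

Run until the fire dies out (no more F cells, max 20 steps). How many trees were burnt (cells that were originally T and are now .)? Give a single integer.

Answer: 21

Derivation:
Step 1: +3 fires, +1 burnt (F count now 3)
Step 2: +4 fires, +3 burnt (F count now 4)
Step 3: +3 fires, +4 burnt (F count now 3)
Step 4: +5 fires, +3 burnt (F count now 5)
Step 5: +4 fires, +5 burnt (F count now 4)
Step 6: +2 fires, +4 burnt (F count now 2)
Step 7: +0 fires, +2 burnt (F count now 0)
Fire out after step 7
Initially T: 22, now '.': 29
Total burnt (originally-T cells now '.'): 21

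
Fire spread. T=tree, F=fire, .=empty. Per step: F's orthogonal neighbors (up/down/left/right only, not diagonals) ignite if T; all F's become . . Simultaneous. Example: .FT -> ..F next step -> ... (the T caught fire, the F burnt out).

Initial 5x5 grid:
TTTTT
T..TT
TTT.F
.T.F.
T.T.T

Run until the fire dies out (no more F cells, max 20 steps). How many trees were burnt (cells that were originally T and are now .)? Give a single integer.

Step 1: +1 fires, +2 burnt (F count now 1)
Step 2: +2 fires, +1 burnt (F count now 2)
Step 3: +1 fires, +2 burnt (F count now 1)
Step 4: +1 fires, +1 burnt (F count now 1)
Step 5: +1 fires, +1 burnt (F count now 1)
Step 6: +1 fires, +1 burnt (F count now 1)
Step 7: +1 fires, +1 burnt (F count now 1)
Step 8: +1 fires, +1 burnt (F count now 1)
Step 9: +1 fires, +1 burnt (F count now 1)
Step 10: +2 fires, +1 burnt (F count now 2)
Step 11: +0 fires, +2 burnt (F count now 0)
Fire out after step 11
Initially T: 15, now '.': 22
Total burnt (originally-T cells now '.'): 12

Answer: 12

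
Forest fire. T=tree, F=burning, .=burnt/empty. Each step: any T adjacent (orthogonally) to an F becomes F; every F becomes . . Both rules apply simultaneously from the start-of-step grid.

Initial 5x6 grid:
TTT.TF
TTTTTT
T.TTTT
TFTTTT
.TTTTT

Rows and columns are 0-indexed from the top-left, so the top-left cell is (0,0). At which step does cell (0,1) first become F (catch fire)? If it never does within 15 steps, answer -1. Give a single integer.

Step 1: cell (0,1)='T' (+5 fires, +2 burnt)
Step 2: cell (0,1)='T' (+6 fires, +5 burnt)
Step 3: cell (0,1)='T' (+8 fires, +6 burnt)
Step 4: cell (0,1)='T' (+5 fires, +8 burnt)
Step 5: cell (0,1)='F' (+1 fires, +5 burnt)
  -> target ignites at step 5
Step 6: cell (0,1)='.' (+0 fires, +1 burnt)
  fire out at step 6

5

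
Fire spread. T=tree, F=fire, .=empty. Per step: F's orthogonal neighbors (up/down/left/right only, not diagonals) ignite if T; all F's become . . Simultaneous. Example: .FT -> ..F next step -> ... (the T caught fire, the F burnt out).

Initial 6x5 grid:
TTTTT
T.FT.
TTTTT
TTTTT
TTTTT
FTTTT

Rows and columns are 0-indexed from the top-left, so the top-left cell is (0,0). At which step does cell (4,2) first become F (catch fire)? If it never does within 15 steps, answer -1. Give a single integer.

Step 1: cell (4,2)='T' (+5 fires, +2 burnt)
Step 2: cell (4,2)='T' (+8 fires, +5 burnt)
Step 3: cell (4,2)='F' (+8 fires, +8 burnt)
  -> target ignites at step 3
Step 4: cell (4,2)='.' (+4 fires, +8 burnt)
Step 5: cell (4,2)='.' (+1 fires, +4 burnt)
Step 6: cell (4,2)='.' (+0 fires, +1 burnt)
  fire out at step 6

3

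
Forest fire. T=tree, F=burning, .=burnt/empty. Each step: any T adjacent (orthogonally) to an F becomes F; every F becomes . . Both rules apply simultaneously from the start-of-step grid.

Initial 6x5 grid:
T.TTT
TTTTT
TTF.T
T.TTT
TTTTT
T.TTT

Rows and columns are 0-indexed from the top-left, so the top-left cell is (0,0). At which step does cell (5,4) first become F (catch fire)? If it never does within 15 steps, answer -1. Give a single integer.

Step 1: cell (5,4)='T' (+3 fires, +1 burnt)
Step 2: cell (5,4)='T' (+6 fires, +3 burnt)
Step 3: cell (5,4)='T' (+8 fires, +6 burnt)
Step 4: cell (5,4)='T' (+6 fires, +8 burnt)
Step 5: cell (5,4)='F' (+2 fires, +6 burnt)
  -> target ignites at step 5
Step 6: cell (5,4)='.' (+0 fires, +2 burnt)
  fire out at step 6

5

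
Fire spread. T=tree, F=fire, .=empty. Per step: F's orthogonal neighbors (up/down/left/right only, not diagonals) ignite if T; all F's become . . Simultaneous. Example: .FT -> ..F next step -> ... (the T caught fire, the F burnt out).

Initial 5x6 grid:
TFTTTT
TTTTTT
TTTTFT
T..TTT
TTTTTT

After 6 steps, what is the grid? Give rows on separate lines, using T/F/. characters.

Step 1: 7 trees catch fire, 2 burn out
  F.FTTT
  TFTTFT
  TTTF.F
  T..TFT
  TTTTTT
Step 2: 11 trees catch fire, 7 burn out
  ...FFT
  F.FF.F
  TFF...
  T..F.F
  TTTTFT
Step 3: 4 trees catch fire, 11 burn out
  .....F
  ......
  F.....
  T.....
  TTTF.F
Step 4: 2 trees catch fire, 4 burn out
  ......
  ......
  ......
  F.....
  TTF...
Step 5: 2 trees catch fire, 2 burn out
  ......
  ......
  ......
  ......
  FF....
Step 6: 0 trees catch fire, 2 burn out
  ......
  ......
  ......
  ......
  ......

......
......
......
......
......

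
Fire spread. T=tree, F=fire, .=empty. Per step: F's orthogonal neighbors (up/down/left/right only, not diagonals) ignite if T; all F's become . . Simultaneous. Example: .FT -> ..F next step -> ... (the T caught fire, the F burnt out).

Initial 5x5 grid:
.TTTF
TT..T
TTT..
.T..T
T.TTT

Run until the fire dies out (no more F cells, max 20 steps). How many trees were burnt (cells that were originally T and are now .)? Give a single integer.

Step 1: +2 fires, +1 burnt (F count now 2)
Step 2: +1 fires, +2 burnt (F count now 1)
Step 3: +1 fires, +1 burnt (F count now 1)
Step 4: +1 fires, +1 burnt (F count now 1)
Step 5: +2 fires, +1 burnt (F count now 2)
Step 6: +3 fires, +2 burnt (F count now 3)
Step 7: +0 fires, +3 burnt (F count now 0)
Fire out after step 7
Initially T: 15, now '.': 20
Total burnt (originally-T cells now '.'): 10

Answer: 10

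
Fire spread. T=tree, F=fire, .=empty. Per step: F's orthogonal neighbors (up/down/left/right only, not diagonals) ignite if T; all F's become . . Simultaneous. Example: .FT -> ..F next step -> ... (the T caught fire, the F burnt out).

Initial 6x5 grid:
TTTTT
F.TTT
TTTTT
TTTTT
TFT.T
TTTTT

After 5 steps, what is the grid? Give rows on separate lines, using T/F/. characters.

Step 1: 6 trees catch fire, 2 burn out
  FTTTT
  ..TTT
  FTTTT
  TFTTT
  F.F.T
  TFTTT
Step 2: 6 trees catch fire, 6 burn out
  .FTTT
  ..TTT
  .FTTT
  F.FTT
  ....T
  F.FTT
Step 3: 4 trees catch fire, 6 burn out
  ..FTT
  ..TTT
  ..FTT
  ...FT
  ....T
  ...FT
Step 4: 5 trees catch fire, 4 burn out
  ...FT
  ..FTT
  ...FT
  ....F
  ....T
  ....F
Step 5: 4 trees catch fire, 5 burn out
  ....F
  ...FT
  ....F
  .....
  ....F
  .....

....F
...FT
....F
.....
....F
.....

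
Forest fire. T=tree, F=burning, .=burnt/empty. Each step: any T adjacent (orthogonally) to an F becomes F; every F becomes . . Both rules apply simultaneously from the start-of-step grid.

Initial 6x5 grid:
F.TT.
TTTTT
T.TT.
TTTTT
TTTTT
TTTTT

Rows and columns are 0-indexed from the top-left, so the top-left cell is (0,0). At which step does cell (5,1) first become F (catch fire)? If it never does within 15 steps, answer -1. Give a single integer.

Step 1: cell (5,1)='T' (+1 fires, +1 burnt)
Step 2: cell (5,1)='T' (+2 fires, +1 burnt)
Step 3: cell (5,1)='T' (+2 fires, +2 burnt)
Step 4: cell (5,1)='T' (+5 fires, +2 burnt)
Step 5: cell (5,1)='T' (+6 fires, +5 burnt)
Step 6: cell (5,1)='F' (+3 fires, +6 burnt)
  -> target ignites at step 6
Step 7: cell (5,1)='.' (+3 fires, +3 burnt)
Step 8: cell (5,1)='.' (+2 fires, +3 burnt)
Step 9: cell (5,1)='.' (+1 fires, +2 burnt)
Step 10: cell (5,1)='.' (+0 fires, +1 burnt)
  fire out at step 10

6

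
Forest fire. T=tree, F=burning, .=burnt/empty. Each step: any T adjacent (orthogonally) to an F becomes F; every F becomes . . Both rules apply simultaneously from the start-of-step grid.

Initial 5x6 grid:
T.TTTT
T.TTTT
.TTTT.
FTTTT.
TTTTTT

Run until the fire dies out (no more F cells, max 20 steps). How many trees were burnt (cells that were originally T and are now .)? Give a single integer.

Step 1: +2 fires, +1 burnt (F count now 2)
Step 2: +3 fires, +2 burnt (F count now 3)
Step 3: +3 fires, +3 burnt (F count now 3)
Step 4: +4 fires, +3 burnt (F count now 4)
Step 5: +4 fires, +4 burnt (F count now 4)
Step 6: +3 fires, +4 burnt (F count now 3)
Step 7: +2 fires, +3 burnt (F count now 2)
Step 8: +1 fires, +2 burnt (F count now 1)
Step 9: +0 fires, +1 burnt (F count now 0)
Fire out after step 9
Initially T: 24, now '.': 28
Total burnt (originally-T cells now '.'): 22

Answer: 22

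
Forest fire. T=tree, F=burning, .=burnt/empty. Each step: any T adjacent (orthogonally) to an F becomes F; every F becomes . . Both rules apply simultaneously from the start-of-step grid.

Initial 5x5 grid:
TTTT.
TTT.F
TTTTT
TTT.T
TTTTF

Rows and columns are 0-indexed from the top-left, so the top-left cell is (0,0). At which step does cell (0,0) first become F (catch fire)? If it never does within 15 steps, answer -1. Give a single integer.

Step 1: cell (0,0)='T' (+3 fires, +2 burnt)
Step 2: cell (0,0)='T' (+2 fires, +3 burnt)
Step 3: cell (0,0)='T' (+3 fires, +2 burnt)
Step 4: cell (0,0)='T' (+4 fires, +3 burnt)
Step 5: cell (0,0)='T' (+4 fires, +4 burnt)
Step 6: cell (0,0)='T' (+3 fires, +4 burnt)
Step 7: cell (0,0)='F' (+1 fires, +3 burnt)
  -> target ignites at step 7
Step 8: cell (0,0)='.' (+0 fires, +1 burnt)
  fire out at step 8

7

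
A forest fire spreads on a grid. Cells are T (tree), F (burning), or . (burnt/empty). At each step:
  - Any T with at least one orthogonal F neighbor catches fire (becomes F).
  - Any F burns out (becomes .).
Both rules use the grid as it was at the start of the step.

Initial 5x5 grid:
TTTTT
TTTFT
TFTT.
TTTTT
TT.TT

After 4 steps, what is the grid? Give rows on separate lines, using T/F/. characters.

Step 1: 8 trees catch fire, 2 burn out
  TTTFT
  TFF.F
  F.FF.
  TFTTT
  TT.TT
Step 2: 8 trees catch fire, 8 burn out
  TFF.F
  F....
  .....
  F.FFT
  TF.TT
Step 3: 4 trees catch fire, 8 burn out
  F....
  .....
  .....
  ....F
  F..FT
Step 4: 1 trees catch fire, 4 burn out
  .....
  .....
  .....
  .....
  ....F

.....
.....
.....
.....
....F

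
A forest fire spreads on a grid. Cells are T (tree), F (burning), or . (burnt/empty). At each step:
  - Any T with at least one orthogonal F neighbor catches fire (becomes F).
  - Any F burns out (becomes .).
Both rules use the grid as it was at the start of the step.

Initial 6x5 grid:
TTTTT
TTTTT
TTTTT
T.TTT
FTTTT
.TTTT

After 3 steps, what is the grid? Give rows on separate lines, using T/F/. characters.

Step 1: 2 trees catch fire, 1 burn out
  TTTTT
  TTTTT
  TTTTT
  F.TTT
  .FTTT
  .TTTT
Step 2: 3 trees catch fire, 2 burn out
  TTTTT
  TTTTT
  FTTTT
  ..TTT
  ..FTT
  .FTTT
Step 3: 5 trees catch fire, 3 burn out
  TTTTT
  FTTTT
  .FTTT
  ..FTT
  ...FT
  ..FTT

TTTTT
FTTTT
.FTTT
..FTT
...FT
..FTT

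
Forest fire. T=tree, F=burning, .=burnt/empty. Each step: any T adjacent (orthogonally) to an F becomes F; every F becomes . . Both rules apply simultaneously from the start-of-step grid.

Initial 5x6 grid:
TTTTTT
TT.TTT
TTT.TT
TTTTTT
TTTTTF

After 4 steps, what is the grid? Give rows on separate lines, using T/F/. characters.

Step 1: 2 trees catch fire, 1 burn out
  TTTTTT
  TT.TTT
  TTT.TT
  TTTTTF
  TTTTF.
Step 2: 3 trees catch fire, 2 burn out
  TTTTTT
  TT.TTT
  TTT.TF
  TTTTF.
  TTTF..
Step 3: 4 trees catch fire, 3 burn out
  TTTTTT
  TT.TTF
  TTT.F.
  TTTF..
  TTF...
Step 4: 4 trees catch fire, 4 burn out
  TTTTTF
  TT.TF.
  TTT...
  TTF...
  TF....

TTTTTF
TT.TF.
TTT...
TTF...
TF....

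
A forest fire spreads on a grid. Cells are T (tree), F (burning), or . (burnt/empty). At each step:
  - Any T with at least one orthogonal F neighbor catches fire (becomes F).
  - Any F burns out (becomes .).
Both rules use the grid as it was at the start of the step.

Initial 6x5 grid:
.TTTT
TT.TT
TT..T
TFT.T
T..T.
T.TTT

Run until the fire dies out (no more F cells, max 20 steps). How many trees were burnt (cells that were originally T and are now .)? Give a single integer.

Step 1: +3 fires, +1 burnt (F count now 3)
Step 2: +3 fires, +3 burnt (F count now 3)
Step 3: +3 fires, +3 burnt (F count now 3)
Step 4: +1 fires, +3 burnt (F count now 1)
Step 5: +1 fires, +1 burnt (F count now 1)
Step 6: +2 fires, +1 burnt (F count now 2)
Step 7: +1 fires, +2 burnt (F count now 1)
Step 8: +1 fires, +1 burnt (F count now 1)
Step 9: +1 fires, +1 burnt (F count now 1)
Step 10: +0 fires, +1 burnt (F count now 0)
Fire out after step 10
Initially T: 20, now '.': 26
Total burnt (originally-T cells now '.'): 16

Answer: 16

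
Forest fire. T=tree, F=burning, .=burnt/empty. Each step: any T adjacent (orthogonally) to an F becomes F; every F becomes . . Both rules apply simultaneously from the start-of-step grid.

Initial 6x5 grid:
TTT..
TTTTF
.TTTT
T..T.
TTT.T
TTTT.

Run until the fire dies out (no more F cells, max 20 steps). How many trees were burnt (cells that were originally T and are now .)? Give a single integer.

Step 1: +2 fires, +1 burnt (F count now 2)
Step 2: +2 fires, +2 burnt (F count now 2)
Step 3: +4 fires, +2 burnt (F count now 4)
Step 4: +3 fires, +4 burnt (F count now 3)
Step 5: +1 fires, +3 burnt (F count now 1)
Step 6: +0 fires, +1 burnt (F count now 0)
Fire out after step 6
Initially T: 21, now '.': 21
Total burnt (originally-T cells now '.'): 12

Answer: 12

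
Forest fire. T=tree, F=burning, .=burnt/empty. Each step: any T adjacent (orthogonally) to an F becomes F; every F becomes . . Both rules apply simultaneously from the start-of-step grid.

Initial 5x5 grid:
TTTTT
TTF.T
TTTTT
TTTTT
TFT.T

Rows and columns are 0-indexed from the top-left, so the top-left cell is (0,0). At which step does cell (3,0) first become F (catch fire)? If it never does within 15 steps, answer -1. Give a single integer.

Step 1: cell (3,0)='T' (+6 fires, +2 burnt)
Step 2: cell (3,0)='F' (+7 fires, +6 burnt)
  -> target ignites at step 2
Step 3: cell (3,0)='.' (+5 fires, +7 burnt)
Step 4: cell (3,0)='.' (+2 fires, +5 burnt)
Step 5: cell (3,0)='.' (+1 fires, +2 burnt)
Step 6: cell (3,0)='.' (+0 fires, +1 burnt)
  fire out at step 6

2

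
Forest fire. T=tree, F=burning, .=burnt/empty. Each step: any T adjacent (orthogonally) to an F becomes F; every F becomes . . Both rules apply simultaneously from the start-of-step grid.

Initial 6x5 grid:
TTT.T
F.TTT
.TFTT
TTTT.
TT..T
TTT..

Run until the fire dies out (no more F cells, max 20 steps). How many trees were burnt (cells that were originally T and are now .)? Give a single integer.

Answer: 19

Derivation:
Step 1: +5 fires, +2 burnt (F count now 5)
Step 2: +6 fires, +5 burnt (F count now 6)
Step 3: +3 fires, +6 burnt (F count now 3)
Step 4: +3 fires, +3 burnt (F count now 3)
Step 5: +2 fires, +3 burnt (F count now 2)
Step 6: +0 fires, +2 burnt (F count now 0)
Fire out after step 6
Initially T: 20, now '.': 29
Total burnt (originally-T cells now '.'): 19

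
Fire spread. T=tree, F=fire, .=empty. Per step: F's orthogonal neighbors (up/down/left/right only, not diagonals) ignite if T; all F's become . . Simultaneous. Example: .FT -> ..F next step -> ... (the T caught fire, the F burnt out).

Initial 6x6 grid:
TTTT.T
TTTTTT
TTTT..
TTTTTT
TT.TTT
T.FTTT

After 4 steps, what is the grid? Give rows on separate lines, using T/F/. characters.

Step 1: 1 trees catch fire, 1 burn out
  TTTT.T
  TTTTTT
  TTTT..
  TTTTTT
  TT.TTT
  T..FTT
Step 2: 2 trees catch fire, 1 burn out
  TTTT.T
  TTTTTT
  TTTT..
  TTTTTT
  TT.FTT
  T...FT
Step 3: 3 trees catch fire, 2 burn out
  TTTT.T
  TTTTTT
  TTTT..
  TTTFTT
  TT..FT
  T....F
Step 4: 4 trees catch fire, 3 burn out
  TTTT.T
  TTTTTT
  TTTF..
  TTF.FT
  TT...F
  T.....

TTTT.T
TTTTTT
TTTF..
TTF.FT
TT...F
T.....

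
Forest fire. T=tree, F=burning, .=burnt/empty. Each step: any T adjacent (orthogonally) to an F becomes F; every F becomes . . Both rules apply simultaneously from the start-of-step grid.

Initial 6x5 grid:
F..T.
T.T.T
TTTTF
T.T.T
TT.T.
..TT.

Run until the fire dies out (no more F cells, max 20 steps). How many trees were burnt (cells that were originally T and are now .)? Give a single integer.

Answer: 12

Derivation:
Step 1: +4 fires, +2 burnt (F count now 4)
Step 2: +2 fires, +4 burnt (F count now 2)
Step 3: +4 fires, +2 burnt (F count now 4)
Step 4: +1 fires, +4 burnt (F count now 1)
Step 5: +1 fires, +1 burnt (F count now 1)
Step 6: +0 fires, +1 burnt (F count now 0)
Fire out after step 6
Initially T: 16, now '.': 26
Total burnt (originally-T cells now '.'): 12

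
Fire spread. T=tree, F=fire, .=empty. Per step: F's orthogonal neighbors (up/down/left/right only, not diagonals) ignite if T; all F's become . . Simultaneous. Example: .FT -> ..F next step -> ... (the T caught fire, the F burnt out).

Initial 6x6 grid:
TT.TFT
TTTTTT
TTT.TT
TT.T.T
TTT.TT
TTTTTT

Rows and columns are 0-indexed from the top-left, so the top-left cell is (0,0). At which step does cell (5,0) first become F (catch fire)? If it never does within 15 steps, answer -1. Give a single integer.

Step 1: cell (5,0)='T' (+3 fires, +1 burnt)
Step 2: cell (5,0)='T' (+3 fires, +3 burnt)
Step 3: cell (5,0)='T' (+2 fires, +3 burnt)
Step 4: cell (5,0)='T' (+3 fires, +2 burnt)
Step 5: cell (5,0)='T' (+4 fires, +3 burnt)
Step 6: cell (5,0)='T' (+5 fires, +4 burnt)
Step 7: cell (5,0)='T' (+3 fires, +5 burnt)
Step 8: cell (5,0)='T' (+4 fires, +3 burnt)
Step 9: cell (5,0)='F' (+2 fires, +4 burnt)
  -> target ignites at step 9
Step 10: cell (5,0)='.' (+0 fires, +2 burnt)
  fire out at step 10

9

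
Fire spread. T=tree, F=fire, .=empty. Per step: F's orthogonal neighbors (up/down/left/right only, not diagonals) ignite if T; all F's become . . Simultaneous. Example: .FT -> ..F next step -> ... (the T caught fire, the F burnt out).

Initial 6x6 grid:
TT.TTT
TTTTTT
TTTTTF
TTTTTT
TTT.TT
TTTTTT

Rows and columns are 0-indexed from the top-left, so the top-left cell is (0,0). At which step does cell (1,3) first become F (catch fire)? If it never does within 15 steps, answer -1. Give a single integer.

Step 1: cell (1,3)='T' (+3 fires, +1 burnt)
Step 2: cell (1,3)='T' (+5 fires, +3 burnt)
Step 3: cell (1,3)='F' (+6 fires, +5 burnt)
  -> target ignites at step 3
Step 4: cell (1,3)='.' (+5 fires, +6 burnt)
Step 5: cell (1,3)='.' (+5 fires, +5 burnt)
Step 6: cell (1,3)='.' (+5 fires, +5 burnt)
Step 7: cell (1,3)='.' (+3 fires, +5 burnt)
Step 8: cell (1,3)='.' (+1 fires, +3 burnt)
Step 9: cell (1,3)='.' (+0 fires, +1 burnt)
  fire out at step 9

3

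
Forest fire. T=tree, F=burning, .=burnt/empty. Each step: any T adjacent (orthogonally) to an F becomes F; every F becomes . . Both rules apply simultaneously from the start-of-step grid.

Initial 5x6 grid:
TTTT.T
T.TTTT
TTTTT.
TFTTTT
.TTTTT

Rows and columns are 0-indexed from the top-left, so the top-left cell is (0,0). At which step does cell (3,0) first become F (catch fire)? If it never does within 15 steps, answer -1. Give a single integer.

Step 1: cell (3,0)='F' (+4 fires, +1 burnt)
  -> target ignites at step 1
Step 2: cell (3,0)='.' (+4 fires, +4 burnt)
Step 3: cell (3,0)='.' (+5 fires, +4 burnt)
Step 4: cell (3,0)='.' (+6 fires, +5 burnt)
Step 5: cell (3,0)='.' (+4 fires, +6 burnt)
Step 6: cell (3,0)='.' (+1 fires, +4 burnt)
Step 7: cell (3,0)='.' (+1 fires, +1 burnt)
Step 8: cell (3,0)='.' (+0 fires, +1 burnt)
  fire out at step 8

1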